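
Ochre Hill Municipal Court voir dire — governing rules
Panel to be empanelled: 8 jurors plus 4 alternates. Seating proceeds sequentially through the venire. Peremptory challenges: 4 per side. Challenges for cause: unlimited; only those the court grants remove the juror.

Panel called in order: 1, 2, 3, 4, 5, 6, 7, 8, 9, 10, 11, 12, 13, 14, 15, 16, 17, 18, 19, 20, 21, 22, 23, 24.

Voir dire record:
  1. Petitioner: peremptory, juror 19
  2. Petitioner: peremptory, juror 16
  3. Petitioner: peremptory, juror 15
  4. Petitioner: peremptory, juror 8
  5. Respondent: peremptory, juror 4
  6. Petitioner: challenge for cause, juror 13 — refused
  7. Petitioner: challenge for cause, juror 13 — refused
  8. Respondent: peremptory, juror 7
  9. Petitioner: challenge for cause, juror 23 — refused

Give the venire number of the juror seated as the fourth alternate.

Removed: #4, #7, #8, #15, #16, #19. (#13, #23 stay — for-cause denied.)
Seating in order: seats 1–8 → #1, #2, #3, #5, #6, #9, #10, #11; alternates → #12, #13, #14, #17.
So alternate 4 is #17.

17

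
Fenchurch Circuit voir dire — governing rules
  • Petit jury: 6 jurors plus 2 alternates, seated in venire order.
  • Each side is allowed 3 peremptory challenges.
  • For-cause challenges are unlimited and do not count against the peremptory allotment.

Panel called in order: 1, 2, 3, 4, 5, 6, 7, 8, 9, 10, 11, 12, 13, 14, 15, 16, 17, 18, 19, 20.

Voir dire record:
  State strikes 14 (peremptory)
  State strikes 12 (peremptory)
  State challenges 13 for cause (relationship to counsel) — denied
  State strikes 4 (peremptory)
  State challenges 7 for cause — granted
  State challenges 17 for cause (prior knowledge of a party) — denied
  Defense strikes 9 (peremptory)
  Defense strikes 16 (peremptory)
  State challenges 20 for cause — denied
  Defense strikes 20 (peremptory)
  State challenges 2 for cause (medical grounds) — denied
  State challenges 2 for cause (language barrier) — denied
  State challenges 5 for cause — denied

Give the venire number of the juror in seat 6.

Removed: #4, #7, #9, #12, #14, #16, #20. (#2, #5, #13, #17 stay — for-cause denied.)
Seating in order: seats 1–6 → #1, #2, #3, #5, #6, #8; alternates → #10, #11.
So seat 6 is #8.

8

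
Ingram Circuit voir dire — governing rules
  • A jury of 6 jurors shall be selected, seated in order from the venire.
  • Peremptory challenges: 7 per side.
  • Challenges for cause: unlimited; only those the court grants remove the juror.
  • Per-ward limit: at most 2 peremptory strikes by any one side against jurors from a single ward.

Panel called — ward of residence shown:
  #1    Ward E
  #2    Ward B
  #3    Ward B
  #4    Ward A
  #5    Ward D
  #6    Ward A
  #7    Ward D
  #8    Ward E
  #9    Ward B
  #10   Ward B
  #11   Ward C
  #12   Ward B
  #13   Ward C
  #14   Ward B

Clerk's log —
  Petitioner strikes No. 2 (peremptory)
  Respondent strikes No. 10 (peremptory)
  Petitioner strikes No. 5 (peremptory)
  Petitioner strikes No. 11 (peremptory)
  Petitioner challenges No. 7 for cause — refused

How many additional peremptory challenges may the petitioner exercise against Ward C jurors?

1

Petitioner peremptories so far: #2, #5, #11 — 3 of 7 used, 4 left overall.
Against Ward C: #11 — 1 used; per-ward cap 2 leaves 1.
Binding limit: min(4, 1) = 1.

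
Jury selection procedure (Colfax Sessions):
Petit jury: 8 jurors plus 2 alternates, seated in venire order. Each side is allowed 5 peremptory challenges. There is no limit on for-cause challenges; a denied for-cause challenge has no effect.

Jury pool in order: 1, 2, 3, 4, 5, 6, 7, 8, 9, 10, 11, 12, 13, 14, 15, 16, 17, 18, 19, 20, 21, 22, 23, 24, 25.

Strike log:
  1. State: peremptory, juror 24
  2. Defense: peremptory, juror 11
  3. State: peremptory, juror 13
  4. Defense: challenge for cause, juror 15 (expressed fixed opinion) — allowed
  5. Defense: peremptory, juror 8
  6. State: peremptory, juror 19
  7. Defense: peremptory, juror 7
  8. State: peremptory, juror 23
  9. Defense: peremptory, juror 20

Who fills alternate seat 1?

12

Removed: #7, #8, #11, #13, #15, #19, #20, #23, #24.
Seating in order: seats 1–8 → #1, #2, #3, #4, #5, #6, #9, #10; alternates → #12, #14.
So alternate 1 is #12.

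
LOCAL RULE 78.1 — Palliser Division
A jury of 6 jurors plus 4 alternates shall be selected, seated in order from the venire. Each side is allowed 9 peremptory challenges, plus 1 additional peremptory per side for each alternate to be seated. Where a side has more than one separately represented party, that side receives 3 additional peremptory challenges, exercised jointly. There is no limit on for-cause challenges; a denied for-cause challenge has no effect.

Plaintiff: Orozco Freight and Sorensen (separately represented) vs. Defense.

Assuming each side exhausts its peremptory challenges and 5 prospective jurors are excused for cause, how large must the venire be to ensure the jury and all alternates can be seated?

44

Seats to fill: 6 + 4 alternates = 10.
Peremptories — Plaintiff: 9 + 1×4 + 3 = 16; Defense: 9 + 1×4 = 13; total 29.
For-cause removals: 5.
Minimum venire: 10 + 29 + 5 = 44.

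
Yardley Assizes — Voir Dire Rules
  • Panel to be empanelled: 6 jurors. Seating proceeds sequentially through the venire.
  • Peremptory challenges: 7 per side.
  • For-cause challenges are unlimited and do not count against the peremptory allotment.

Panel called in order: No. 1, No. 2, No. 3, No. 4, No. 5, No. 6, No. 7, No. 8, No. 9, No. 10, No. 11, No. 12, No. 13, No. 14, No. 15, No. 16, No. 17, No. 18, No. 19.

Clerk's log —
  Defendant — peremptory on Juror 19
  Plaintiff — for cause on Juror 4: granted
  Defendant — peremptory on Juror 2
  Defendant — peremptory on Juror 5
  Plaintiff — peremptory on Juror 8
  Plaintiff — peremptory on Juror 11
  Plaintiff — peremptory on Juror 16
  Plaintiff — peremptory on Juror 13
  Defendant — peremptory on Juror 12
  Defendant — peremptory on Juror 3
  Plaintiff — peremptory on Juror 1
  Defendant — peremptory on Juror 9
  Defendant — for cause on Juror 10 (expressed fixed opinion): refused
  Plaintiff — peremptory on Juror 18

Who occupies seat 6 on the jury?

17

Removed: #1, #2, #3, #4, #5, #8, #9, #11, #12, #13, #16, #18, #19. (#10 stays — for-cause denied.)
Seating in order: seats 1–6 → #6, #7, #10, #14, #15, #17.
So seat 6 is #17.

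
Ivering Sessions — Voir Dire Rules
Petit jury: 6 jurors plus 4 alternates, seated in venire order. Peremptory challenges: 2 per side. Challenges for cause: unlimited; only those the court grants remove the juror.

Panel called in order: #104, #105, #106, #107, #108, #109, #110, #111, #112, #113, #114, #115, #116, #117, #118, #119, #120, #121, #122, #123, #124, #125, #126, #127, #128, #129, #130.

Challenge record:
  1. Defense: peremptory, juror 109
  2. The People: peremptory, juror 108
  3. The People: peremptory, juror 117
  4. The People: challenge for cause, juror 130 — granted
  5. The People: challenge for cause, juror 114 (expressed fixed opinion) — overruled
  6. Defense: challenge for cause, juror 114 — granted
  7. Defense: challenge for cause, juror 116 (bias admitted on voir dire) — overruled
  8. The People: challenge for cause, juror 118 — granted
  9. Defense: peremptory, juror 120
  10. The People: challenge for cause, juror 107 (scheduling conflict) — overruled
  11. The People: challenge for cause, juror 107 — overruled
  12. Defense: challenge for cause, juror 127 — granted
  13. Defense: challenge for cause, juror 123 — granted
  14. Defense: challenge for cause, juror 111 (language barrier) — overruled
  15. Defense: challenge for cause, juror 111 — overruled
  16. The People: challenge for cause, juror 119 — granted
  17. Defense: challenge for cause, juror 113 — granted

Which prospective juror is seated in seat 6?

111

Removed: #108, #109, #113, #114, #117, #118, #119, #120, #123, #127, #130. (#107, #111, #116 stay — for-cause denied.)
Seating in order: seats 1–6 → #104, #105, #106, #107, #110, #111; alternates → #112, #115, #116, #121.
So seat 6 is #111.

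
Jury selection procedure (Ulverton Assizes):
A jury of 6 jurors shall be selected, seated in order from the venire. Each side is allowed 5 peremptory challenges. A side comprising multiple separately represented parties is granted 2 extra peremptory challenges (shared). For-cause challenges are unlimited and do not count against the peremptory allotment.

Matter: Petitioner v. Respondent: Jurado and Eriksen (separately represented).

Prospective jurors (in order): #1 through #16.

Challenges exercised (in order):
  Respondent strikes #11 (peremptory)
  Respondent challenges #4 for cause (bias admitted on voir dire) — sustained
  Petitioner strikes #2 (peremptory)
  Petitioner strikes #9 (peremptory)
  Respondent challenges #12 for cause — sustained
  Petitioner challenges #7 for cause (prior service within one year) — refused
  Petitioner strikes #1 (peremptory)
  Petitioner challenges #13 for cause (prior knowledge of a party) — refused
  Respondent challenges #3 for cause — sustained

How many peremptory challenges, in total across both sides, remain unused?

Petitioner allotment: 5. Respondent allotment: 5 base + 2 multi-party = 7.
Petitioner peremptories used: #2, #9, #1 — 3 (for-cause on #7, #13 don't count).
Respondent peremptories used: #11 — 1 (for-cause on #4, #12, #3 don't count).
Remaining: (5 − 3) + (7 − 1) = 8.

8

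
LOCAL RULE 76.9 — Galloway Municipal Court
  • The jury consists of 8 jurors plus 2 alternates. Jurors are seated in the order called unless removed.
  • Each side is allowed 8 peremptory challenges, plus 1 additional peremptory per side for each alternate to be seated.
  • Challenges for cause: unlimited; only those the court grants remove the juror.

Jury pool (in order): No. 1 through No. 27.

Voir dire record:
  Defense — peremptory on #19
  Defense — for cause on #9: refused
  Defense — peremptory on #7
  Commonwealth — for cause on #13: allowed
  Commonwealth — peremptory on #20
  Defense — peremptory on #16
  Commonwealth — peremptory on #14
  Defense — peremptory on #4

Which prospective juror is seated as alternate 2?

12

Removed: #4, #7, #13, #14, #16, #19, #20. (#9 stays — for-cause denied.)
Seating in order: seats 1–8 → #1, #2, #3, #5, #6, #8, #9, #10; alternates → #11, #12.
So alternate 2 is #12.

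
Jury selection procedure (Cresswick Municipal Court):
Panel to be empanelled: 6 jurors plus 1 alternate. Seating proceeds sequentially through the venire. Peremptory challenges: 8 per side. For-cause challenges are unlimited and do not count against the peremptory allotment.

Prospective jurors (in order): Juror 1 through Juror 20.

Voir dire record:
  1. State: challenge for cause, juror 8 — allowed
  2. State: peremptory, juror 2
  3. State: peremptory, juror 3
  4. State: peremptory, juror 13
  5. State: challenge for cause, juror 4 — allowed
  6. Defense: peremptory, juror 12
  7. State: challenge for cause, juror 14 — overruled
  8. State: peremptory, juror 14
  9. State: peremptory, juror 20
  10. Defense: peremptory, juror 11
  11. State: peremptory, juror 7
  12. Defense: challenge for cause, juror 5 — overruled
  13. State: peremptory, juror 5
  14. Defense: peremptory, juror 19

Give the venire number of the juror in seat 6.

Removed: #2, #3, #4, #5, #7, #8, #11, #12, #13, #14, #19, #20.
Seating in order: seats 1–6 → #1, #6, #9, #10, #15, #16; alternates → #17.
So seat 6 is #16.

16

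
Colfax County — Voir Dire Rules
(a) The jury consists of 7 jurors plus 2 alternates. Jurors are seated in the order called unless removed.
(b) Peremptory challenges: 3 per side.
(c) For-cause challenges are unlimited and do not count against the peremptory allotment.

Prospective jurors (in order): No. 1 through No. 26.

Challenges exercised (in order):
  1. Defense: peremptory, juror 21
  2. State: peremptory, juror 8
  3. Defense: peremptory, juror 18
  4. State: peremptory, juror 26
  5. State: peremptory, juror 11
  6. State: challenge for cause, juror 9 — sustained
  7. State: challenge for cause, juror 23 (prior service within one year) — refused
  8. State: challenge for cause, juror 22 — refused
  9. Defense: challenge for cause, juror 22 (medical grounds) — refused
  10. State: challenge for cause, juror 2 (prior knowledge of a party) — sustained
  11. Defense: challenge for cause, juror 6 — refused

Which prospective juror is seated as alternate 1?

12

Removed: #2, #8, #9, #11, #18, #21, #26. (#6, #22, #23 stay — for-cause denied.)
Seating in order: seats 1–7 → #1, #3, #4, #5, #6, #7, #10; alternates → #12, #13.
So alternate 1 is #12.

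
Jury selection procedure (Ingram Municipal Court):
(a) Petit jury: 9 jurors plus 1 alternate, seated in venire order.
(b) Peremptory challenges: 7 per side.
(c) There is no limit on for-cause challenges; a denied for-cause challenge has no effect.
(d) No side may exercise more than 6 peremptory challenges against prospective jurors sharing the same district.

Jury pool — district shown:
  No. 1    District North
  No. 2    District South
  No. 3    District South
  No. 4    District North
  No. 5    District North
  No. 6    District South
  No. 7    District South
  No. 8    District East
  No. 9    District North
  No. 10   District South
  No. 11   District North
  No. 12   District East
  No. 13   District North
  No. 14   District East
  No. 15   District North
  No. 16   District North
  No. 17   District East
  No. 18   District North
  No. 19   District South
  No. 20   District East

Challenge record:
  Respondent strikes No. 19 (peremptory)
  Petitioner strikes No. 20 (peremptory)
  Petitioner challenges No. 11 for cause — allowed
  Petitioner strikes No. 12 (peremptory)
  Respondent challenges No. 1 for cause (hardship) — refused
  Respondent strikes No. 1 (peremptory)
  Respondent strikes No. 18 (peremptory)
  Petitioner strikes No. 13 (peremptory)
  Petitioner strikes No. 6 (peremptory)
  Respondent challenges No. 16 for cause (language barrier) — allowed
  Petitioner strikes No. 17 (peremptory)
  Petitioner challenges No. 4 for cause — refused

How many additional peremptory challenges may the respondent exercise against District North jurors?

4

Respondent peremptories so far: #19, #1, #18 — 3 of 7 used, 4 left overall.
Against District North: #1, #18 — 2 used; per-district cap 6 leaves 4.
Binding limit: min(4, 4) = 4.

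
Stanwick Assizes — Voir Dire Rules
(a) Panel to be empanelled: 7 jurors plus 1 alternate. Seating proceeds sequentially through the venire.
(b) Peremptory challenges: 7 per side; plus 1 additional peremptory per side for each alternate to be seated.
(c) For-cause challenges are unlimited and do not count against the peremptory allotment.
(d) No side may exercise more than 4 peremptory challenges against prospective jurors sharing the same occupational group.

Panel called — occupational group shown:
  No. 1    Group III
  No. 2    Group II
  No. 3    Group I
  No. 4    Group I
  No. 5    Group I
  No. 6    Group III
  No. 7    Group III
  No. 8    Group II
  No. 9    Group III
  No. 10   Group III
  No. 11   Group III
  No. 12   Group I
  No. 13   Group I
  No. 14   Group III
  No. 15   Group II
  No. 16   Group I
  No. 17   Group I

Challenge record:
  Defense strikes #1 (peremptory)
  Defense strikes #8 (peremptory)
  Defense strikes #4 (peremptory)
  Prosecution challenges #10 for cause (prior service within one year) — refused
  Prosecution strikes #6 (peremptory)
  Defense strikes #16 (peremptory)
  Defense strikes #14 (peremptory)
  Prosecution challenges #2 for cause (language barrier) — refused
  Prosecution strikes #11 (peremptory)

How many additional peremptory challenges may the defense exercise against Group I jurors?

2

Defense peremptories so far: #1, #8, #4, #16, #14 — 5 of 8 used, 3 left overall.
Against Group I: #4, #16 — 2 used; per-group cap 4 leaves 2.
Binding limit: min(3, 2) = 2.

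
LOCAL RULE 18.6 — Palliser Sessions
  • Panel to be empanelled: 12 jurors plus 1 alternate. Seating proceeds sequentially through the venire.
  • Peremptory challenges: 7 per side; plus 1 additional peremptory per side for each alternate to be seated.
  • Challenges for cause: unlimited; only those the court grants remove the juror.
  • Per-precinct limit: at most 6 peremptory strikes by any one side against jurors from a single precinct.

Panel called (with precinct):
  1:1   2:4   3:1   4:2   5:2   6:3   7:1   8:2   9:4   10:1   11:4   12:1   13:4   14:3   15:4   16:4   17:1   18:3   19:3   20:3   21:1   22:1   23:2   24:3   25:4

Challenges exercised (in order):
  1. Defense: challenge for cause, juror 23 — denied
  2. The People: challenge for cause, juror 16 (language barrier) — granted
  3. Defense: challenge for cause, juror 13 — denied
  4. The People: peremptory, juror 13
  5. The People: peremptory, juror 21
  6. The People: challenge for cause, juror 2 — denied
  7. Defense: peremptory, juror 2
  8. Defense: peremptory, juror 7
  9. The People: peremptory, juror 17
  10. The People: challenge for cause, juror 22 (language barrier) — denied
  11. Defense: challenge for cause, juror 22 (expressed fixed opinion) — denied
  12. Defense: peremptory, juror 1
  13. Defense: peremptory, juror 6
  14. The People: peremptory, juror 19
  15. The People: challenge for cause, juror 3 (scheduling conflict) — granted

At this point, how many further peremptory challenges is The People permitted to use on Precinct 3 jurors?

4

The People peremptories so far: #13, #21, #17, #19 — 4 of 8 used, 4 left overall.
Against Precinct 3: #19 — 1 used; per-precinct cap 6 leaves 5.
Binding limit: min(4, 5) = 4.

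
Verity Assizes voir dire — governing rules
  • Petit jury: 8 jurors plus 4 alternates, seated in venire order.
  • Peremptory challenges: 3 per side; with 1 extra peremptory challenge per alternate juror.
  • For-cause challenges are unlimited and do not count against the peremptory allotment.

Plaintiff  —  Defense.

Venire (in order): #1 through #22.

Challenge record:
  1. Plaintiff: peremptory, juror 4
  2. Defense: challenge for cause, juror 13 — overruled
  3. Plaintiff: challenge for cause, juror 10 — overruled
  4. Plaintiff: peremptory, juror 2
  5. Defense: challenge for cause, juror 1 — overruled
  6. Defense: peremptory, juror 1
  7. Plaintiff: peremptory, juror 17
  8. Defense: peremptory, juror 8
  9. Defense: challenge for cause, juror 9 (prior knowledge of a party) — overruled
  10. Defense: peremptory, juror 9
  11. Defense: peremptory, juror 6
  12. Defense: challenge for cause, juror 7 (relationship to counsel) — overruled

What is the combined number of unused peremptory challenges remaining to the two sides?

7

Plaintiff allotment: 3 base + 1 × 4 alternates = 7. Defense allotment: 3 base + 1 × 4 alternates = 7.
Plaintiff peremptories used: #4, #2, #17 — 3 (the for-cause on #10 doesn't count).
Defense peremptories used: #1, #8, #9, #6 — 4 (for-cause on #13, #1, #9, #7 don't count).
Remaining: (7 − 3) + (7 − 4) = 7.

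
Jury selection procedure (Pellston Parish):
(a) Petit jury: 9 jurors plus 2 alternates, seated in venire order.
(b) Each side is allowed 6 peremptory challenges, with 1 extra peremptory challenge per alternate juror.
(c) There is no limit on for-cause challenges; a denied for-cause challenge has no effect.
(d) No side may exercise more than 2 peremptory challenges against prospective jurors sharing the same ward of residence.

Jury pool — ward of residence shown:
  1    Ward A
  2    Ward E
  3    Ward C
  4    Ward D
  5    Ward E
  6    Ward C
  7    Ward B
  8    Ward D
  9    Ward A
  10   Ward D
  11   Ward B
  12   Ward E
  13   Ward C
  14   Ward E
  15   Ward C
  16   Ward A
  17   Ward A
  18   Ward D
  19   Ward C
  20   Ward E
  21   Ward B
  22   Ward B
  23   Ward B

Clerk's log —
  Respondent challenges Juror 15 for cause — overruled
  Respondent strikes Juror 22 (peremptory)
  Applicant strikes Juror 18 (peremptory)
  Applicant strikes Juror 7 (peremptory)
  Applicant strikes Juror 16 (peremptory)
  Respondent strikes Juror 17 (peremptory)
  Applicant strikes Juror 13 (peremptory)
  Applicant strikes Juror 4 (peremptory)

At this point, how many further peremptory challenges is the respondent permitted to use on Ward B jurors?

Respondent peremptories so far: #22, #17 — 2 of 8 used, 6 left overall.
Against Ward B: #22 — 1 used; per-ward cap 2 leaves 1.
Binding limit: min(6, 1) = 1.

1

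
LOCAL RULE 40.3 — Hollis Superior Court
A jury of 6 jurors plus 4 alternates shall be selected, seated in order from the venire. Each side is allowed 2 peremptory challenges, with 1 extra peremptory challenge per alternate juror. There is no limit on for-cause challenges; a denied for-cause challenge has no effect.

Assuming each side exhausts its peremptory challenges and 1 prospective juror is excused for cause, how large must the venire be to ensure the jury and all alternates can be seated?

23

Seats to fill: 6 + 4 alternates = 10.
Peremptories: 2 + 1×4 = 6 per side × 2 sides = 12.
For-cause removals: 1.
Minimum venire: 10 + 12 + 1 = 23.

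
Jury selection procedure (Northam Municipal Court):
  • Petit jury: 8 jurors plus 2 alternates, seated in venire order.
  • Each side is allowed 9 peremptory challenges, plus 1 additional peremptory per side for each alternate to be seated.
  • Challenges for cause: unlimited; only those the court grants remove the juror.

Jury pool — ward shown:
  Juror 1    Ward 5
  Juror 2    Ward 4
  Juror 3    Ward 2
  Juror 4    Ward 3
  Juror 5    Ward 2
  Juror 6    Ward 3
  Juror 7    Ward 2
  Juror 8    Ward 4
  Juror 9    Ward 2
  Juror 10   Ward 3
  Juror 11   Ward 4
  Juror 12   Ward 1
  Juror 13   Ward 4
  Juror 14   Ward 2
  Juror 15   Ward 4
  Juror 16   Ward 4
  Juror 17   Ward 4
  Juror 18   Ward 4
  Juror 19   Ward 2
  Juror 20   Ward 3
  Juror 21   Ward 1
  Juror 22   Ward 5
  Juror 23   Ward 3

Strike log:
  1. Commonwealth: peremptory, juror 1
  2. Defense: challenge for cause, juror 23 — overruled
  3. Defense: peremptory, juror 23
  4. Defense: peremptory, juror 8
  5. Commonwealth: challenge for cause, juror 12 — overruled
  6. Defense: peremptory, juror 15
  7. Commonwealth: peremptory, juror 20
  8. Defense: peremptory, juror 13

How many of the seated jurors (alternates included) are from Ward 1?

1

Removed: #1, #8, #13, #15, #20, #23.
Seated (10 incl. alternates): #2, #3, #4, #5, #6, #7, #9, #10, #11, #12.
Of those, in Ward 1: #12 → 1.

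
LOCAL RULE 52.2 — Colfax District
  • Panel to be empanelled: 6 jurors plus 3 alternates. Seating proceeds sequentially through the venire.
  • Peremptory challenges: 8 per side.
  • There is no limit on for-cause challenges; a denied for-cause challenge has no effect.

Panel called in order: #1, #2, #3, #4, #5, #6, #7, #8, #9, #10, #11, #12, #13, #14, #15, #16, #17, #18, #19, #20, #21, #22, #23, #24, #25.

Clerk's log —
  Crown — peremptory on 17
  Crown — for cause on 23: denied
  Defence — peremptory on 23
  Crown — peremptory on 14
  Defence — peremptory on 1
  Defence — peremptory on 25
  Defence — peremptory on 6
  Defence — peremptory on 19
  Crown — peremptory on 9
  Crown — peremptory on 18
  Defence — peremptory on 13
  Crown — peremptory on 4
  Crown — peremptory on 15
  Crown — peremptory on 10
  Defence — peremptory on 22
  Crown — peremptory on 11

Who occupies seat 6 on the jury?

12

Removed: #1, #4, #6, #9, #10, #11, #13, #14, #15, #17, #18, #19, #22, #23, #25.
Seating in order: seats 1–6 → #2, #3, #5, #7, #8, #12; alternates → #16, #20, #21.
So seat 6 is #12.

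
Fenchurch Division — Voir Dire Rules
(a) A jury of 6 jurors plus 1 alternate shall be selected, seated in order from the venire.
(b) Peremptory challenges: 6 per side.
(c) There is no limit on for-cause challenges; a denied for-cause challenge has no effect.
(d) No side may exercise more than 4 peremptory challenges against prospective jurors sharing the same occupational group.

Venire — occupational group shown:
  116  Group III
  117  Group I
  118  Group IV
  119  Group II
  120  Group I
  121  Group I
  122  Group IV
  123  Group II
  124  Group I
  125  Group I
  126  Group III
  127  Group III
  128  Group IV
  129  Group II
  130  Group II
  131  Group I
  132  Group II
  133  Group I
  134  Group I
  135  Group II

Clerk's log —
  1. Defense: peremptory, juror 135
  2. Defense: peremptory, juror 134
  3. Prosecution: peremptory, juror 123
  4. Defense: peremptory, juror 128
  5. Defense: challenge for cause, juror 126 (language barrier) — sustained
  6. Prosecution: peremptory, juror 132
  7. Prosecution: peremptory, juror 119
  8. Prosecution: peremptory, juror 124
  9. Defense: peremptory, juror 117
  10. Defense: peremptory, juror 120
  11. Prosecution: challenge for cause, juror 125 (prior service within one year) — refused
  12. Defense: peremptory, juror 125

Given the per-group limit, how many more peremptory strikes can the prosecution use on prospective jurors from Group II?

Prosecution peremptories so far: #123, #132, #119, #124 — 4 of 6 used, 2 left overall.
Against Group II: #123, #132, #119 — 3 used; per-group cap 4 leaves 1.
Binding limit: min(2, 1) = 1.

1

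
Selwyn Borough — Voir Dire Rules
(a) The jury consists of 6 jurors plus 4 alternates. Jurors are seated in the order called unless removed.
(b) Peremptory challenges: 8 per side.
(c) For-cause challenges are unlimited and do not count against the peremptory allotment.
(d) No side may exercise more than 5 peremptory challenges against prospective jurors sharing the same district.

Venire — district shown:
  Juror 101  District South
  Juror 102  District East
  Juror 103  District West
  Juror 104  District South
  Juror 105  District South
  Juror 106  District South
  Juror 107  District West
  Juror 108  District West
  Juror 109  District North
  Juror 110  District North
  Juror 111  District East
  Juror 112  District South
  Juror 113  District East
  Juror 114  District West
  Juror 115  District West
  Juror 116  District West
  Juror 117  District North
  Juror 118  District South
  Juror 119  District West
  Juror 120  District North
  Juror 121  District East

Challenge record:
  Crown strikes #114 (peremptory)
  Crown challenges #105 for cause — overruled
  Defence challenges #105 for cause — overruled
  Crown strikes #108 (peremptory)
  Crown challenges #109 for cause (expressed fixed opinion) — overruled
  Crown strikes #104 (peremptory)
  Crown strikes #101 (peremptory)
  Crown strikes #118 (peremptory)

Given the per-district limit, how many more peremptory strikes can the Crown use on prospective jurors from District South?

Crown peremptories so far: #114, #108, #104, #101, #118 — 5 of 8 used, 3 left overall.
Against District South: #104, #101, #118 — 3 used; per-district cap 5 leaves 2.
Binding limit: min(3, 2) = 2.

2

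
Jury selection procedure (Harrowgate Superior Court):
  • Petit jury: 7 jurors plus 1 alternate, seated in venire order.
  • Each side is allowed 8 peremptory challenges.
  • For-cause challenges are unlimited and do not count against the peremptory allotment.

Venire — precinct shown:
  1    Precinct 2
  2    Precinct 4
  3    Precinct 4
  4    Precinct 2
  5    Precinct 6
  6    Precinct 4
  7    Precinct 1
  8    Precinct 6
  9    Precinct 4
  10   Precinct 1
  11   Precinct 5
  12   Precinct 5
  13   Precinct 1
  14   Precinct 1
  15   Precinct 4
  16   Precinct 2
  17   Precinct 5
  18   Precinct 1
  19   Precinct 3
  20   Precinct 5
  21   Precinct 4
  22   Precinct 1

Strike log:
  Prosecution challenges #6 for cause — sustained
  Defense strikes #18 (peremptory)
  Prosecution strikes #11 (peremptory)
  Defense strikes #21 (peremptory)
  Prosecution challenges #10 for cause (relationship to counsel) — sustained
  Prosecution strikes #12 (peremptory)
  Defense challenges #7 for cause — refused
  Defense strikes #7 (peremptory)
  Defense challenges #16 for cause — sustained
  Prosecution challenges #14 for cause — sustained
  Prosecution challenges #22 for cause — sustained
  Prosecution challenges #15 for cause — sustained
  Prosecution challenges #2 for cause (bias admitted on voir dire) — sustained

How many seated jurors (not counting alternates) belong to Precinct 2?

Removed: #2, #6, #7, #10, #11, #12, #14, #15, #16, #18, #21, #22.
Seated jurors 1–7: #1, #3, #4, #5, #8, #9, #13 (alternates #17 not counted).
Of those, in Precinct 2: #1, #4 → 2.

2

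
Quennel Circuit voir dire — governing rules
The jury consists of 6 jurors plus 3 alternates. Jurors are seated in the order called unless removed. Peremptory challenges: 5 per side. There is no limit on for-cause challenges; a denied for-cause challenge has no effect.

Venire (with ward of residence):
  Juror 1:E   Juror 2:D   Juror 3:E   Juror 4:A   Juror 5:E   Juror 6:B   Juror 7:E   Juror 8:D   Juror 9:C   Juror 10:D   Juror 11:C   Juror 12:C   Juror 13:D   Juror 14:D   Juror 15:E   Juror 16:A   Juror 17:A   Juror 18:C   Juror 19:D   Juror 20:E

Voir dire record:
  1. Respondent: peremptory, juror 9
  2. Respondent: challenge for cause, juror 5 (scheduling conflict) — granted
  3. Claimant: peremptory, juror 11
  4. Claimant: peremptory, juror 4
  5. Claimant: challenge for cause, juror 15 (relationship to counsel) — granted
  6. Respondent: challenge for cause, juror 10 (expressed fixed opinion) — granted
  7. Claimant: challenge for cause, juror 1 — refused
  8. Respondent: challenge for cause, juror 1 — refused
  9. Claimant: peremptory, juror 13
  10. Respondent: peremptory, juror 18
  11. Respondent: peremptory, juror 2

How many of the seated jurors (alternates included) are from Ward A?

2

Removed: #2, #4, #5, #9, #10, #11, #13, #15, #18.
Seated (9 incl. alternates): #1, #3, #6, #7, #8, #12, #14, #16, #17.
Of those, in Ward A: #16, #17 → 2.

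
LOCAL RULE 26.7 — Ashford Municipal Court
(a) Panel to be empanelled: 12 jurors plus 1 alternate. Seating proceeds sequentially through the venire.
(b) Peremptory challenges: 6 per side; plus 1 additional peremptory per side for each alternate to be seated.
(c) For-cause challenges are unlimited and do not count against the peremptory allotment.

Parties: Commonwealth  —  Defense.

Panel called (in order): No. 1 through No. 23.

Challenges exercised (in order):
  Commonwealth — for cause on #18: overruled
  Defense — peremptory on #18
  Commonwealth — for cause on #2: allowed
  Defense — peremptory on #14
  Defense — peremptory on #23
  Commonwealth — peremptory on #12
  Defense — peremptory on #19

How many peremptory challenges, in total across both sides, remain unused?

9

Commonwealth allotment: 6 base + 1 × 1 alternate = 7. Defense allotment: 6 base + 1 × 1 alternate = 7.
Commonwealth peremptories used: #12 — 1 (for-cause on #18, #2 don't count).
Defense peremptories used: #18, #14, #23, #19 — 4.
Remaining: (7 − 1) + (7 − 4) = 9.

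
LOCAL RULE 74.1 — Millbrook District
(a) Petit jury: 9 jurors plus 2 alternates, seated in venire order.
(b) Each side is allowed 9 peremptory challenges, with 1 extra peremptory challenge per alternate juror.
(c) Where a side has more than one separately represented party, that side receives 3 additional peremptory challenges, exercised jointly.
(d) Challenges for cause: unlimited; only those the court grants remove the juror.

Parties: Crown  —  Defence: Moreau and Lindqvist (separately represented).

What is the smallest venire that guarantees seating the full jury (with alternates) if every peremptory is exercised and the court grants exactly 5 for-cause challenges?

41

Seats to fill: 9 + 2 alternates = 11.
Peremptories — Crown: 9 + 1×2 = 11; Defence: 9 + 1×2 + 3 = 14; total 25.
For-cause removals: 5.
Minimum venire: 11 + 25 + 5 = 41.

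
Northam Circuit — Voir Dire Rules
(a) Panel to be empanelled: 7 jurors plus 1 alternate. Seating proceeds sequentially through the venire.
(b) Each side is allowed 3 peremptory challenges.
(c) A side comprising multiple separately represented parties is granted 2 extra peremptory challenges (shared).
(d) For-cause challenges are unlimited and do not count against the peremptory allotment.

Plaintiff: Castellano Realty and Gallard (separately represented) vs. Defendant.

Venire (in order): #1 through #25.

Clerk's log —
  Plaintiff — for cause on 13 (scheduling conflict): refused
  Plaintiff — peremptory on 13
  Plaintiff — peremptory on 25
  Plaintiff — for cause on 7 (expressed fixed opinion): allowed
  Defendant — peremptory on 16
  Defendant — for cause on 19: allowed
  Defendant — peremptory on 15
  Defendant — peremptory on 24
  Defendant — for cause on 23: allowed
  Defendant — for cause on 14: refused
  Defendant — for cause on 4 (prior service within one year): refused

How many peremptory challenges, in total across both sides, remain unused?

3

Plaintiff allotment: 3 base + 2 multi-party = 5. Defendant allotment: 3.
Plaintiff peremptories used: #13, #25 — 2 (for-cause on #13, #7 don't count).
Defendant peremptories used: #16, #15, #24 — 3 (for-cause on #19, #23, #14, #4 don't count).
Remaining: (5 − 2) + (3 − 3) = 3.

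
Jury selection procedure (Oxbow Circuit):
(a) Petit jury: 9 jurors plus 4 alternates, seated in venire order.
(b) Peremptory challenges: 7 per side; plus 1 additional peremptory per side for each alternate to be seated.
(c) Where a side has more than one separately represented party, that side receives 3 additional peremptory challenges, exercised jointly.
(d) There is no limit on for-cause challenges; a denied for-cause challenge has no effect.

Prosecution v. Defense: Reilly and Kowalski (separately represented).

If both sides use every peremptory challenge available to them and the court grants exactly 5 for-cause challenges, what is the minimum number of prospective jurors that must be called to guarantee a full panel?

43

Seats to fill: 9 + 4 alternates = 13.
Peremptories — Prosecution: 7 + 1×4 = 11; Defense: 7 + 1×4 + 3 = 14; total 25.
For-cause removals: 5.
Minimum venire: 13 + 25 + 5 = 43.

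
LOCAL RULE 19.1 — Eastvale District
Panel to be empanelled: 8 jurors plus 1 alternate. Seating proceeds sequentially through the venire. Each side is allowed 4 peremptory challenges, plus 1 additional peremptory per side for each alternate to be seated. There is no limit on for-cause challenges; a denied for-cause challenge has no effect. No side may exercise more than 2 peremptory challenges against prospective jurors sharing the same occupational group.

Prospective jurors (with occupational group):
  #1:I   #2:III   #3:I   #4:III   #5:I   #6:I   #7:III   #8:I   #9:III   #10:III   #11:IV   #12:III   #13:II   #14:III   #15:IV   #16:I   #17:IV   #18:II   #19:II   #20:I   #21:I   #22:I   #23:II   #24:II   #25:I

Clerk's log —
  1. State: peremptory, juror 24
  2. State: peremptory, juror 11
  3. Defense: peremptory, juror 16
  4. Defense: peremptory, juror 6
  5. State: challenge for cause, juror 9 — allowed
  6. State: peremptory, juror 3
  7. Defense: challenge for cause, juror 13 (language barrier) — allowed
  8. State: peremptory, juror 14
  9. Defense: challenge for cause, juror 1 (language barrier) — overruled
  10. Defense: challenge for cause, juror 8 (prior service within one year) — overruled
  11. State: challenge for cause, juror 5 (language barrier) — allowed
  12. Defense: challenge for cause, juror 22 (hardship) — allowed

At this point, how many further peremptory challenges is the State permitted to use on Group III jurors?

State peremptories so far: #24, #11, #3, #14 — 4 of 5 used, 1 left overall.
Against Group III: #14 — 1 used; per-group cap 2 leaves 1.
Binding limit: min(1, 1) = 1.

1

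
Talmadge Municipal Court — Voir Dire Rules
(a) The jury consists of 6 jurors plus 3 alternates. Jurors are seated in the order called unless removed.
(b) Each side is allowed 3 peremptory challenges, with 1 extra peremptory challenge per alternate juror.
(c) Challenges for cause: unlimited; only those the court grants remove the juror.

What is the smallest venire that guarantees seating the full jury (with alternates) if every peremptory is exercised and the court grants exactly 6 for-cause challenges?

Seats to fill: 6 + 3 alternates = 9.
Peremptories: 3 + 1×3 = 6 per side × 2 sides = 12.
For-cause removals: 6.
Minimum venire: 9 + 12 + 6 = 27.

27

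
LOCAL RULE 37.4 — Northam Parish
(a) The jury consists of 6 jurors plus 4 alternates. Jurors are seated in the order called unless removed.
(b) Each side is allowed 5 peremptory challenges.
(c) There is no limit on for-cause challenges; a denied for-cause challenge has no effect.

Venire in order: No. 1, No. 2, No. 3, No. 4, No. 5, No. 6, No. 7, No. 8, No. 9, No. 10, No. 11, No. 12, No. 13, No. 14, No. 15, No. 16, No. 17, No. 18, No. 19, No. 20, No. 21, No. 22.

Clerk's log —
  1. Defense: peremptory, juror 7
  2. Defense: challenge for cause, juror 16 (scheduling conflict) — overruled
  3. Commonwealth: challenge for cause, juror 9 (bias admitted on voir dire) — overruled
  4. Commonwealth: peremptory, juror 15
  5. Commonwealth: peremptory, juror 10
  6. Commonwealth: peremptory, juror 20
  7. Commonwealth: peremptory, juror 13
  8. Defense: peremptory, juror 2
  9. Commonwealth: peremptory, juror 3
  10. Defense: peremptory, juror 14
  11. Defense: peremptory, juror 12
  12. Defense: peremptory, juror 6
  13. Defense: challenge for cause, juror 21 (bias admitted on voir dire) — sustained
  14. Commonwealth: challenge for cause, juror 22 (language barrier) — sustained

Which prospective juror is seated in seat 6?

11

Removed: #2, #3, #6, #7, #10, #12, #13, #14, #15, #20, #21, #22. (#9, #16 stay — for-cause denied.)
Seating in order: seats 1–6 → #1, #4, #5, #8, #9, #11; alternates → #16, #17, #18, #19.
So seat 6 is #11.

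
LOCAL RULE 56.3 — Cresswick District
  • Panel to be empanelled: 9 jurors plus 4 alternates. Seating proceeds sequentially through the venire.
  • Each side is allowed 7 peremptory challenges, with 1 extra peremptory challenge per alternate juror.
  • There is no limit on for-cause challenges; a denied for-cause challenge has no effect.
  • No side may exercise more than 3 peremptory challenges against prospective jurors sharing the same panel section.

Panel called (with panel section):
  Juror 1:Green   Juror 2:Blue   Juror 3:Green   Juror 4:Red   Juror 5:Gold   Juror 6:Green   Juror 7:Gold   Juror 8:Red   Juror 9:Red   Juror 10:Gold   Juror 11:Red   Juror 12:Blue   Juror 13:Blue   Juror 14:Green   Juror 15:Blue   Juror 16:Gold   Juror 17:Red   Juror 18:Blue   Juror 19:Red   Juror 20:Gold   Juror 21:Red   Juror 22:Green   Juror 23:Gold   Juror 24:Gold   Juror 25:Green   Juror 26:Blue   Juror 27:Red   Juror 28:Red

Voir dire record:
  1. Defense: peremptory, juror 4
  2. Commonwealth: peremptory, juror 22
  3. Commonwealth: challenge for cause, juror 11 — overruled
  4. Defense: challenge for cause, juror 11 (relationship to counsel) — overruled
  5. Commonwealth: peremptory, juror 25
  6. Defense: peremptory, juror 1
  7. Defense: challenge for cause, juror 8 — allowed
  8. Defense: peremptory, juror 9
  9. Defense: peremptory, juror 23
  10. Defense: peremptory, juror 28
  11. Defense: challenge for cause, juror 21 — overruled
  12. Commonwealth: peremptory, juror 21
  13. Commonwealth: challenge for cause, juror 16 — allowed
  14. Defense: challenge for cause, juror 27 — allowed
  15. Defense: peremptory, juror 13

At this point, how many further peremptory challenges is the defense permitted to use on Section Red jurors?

Defense peremptories so far: #4, #1, #9, #23, #28, #13 — 6 of 11 used, 5 left overall.
Against Section Red: #4, #9, #28 — 3 used; per-section cap 3 leaves 0.
Binding limit: min(5, 0) = 0.

0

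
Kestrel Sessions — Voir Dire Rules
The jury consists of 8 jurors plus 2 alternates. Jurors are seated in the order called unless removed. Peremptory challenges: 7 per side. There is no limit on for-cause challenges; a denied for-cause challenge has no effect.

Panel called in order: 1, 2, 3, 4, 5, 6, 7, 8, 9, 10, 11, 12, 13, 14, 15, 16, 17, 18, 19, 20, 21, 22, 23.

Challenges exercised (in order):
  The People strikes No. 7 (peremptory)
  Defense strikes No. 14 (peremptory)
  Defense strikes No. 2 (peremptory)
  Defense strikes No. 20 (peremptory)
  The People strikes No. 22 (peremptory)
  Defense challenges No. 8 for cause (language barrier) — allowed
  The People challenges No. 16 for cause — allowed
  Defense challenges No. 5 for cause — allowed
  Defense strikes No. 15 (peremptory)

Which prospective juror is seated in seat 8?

Removed: #2, #5, #7, #8, #14, #15, #16, #20, #22.
Seating in order: seats 1–8 → #1, #3, #4, #6, #9, #10, #11, #12; alternates → #13, #17.
So seat 8 is #12.

12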